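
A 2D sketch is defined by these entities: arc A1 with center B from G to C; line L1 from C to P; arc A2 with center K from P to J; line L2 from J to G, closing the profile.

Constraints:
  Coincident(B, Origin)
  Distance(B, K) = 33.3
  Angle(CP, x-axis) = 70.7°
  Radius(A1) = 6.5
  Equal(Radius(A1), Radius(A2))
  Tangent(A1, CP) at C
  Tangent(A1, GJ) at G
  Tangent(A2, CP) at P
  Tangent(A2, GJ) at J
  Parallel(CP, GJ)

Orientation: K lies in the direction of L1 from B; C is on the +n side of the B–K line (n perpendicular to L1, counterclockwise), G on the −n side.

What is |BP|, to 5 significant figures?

33.928

The slot axis is L1's direction at 70.7°, so u = (cos 70.7°, sin 70.7°) = (0.33051, 0.94380) and n = (−sin 70.7°, cos 70.7°) = (-0.94380, 0.33051). B is at the origin and K lies 33.3 along u from B, so K = 33.3·u = (11.006, 31.429). Tangency of A1 to both parallel lines with radius 6.5 puts C and G at B ± 6.5·n: C = (-6.1347, 2.1483), G = (6.1347, -2.1483). Equal radii place P and J the same way about K: P = K + 6.5·n = (4.8714, 33.577), J = K − 6.5·n = (17.141, 29.280). Then |BP| = |P − B| = 33.928.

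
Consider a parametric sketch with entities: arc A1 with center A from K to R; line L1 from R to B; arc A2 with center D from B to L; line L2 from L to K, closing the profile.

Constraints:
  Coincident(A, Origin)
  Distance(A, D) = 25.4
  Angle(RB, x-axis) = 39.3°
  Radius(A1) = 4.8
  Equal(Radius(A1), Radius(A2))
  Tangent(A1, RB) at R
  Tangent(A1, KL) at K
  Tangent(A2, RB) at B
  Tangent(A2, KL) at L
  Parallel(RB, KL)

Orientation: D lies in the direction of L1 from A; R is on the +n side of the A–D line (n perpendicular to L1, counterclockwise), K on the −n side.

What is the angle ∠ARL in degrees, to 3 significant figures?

69.3°

The slot axis is L1's direction at 39.3°, so u = (cos 39.3°, sin 39.3°) = (0.774, 0.633) and n = (−sin 39.3°, cos 39.3°) = (-0.633, 0.774). A is at the origin and D lies 25.4 along u from A, so D = 25.4·u = (19.7, 16.1). Tangency of A1 to both parallel lines with radius 4.8 puts R and K at A ± 4.8·n: R = (-3.04, 3.71), K = (3.04, -3.71). Equal radii place B and L the same way about D: B = D + 4.8·n = (16.6, 19.8), L = D − 4.8·n = (22.7, 12.4). Then cos ∠ARL = RA·RL / (|RA||RL|), giving 69.3°.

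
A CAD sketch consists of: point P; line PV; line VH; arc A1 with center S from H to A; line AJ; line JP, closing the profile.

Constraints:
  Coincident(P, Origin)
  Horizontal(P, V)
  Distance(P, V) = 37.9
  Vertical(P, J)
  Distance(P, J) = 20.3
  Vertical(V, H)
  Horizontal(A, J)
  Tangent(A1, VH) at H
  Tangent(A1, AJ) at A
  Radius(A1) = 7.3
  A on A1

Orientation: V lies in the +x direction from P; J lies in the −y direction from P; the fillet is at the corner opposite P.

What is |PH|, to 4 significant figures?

40.07

The virtual corner opposite P is at (37.90, -20.30). The tangent condition forces SH to be normal to VH and tangency of A1 to AJ means the radius SA is perpendicular to AJ, with radius 7.3, so the center S sits 7.3 in from both sides at S = (30.60, -13.00). That places the tangent points at H = (37.90, -13.00) on VH and A = (30.60, -20.30) on AJ. Then |PH| = |H − P| = 40.07.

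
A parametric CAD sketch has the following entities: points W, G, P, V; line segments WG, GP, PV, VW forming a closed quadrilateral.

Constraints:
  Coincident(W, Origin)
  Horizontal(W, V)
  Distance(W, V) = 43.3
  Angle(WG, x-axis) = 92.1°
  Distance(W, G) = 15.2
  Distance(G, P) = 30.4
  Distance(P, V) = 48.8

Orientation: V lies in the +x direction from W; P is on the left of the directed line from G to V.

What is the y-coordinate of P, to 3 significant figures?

40.6

Checks: |GP| = 30.40 ✓; |PV| = 48.80 ✓.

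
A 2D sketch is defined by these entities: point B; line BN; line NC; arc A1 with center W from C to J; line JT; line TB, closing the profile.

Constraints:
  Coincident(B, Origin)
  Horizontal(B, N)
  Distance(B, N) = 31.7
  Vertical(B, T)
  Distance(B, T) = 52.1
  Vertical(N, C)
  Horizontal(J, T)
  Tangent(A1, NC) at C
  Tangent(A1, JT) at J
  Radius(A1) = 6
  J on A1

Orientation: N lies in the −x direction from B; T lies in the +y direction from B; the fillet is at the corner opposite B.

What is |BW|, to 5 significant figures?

52.780

B is at the origin; BN is horizontal with |BN| = 31.7 and N on the −x side, so N = (-31.700, 0.0000). BT is vertical with |BT| = 52.1 and T on the +y side, so T = (0.0000, 52.100). The virtual corner opposite B is at (-31.700, 52.100). The tangent condition forces WC to be normal to NC and A1 meets JT tangentially, so WJ is at right angles to JT, with radius 6.0, so the center W sits 6.0 in from both sides at W = (-25.700, 46.100). Then |BW| = |W − B| = 52.780.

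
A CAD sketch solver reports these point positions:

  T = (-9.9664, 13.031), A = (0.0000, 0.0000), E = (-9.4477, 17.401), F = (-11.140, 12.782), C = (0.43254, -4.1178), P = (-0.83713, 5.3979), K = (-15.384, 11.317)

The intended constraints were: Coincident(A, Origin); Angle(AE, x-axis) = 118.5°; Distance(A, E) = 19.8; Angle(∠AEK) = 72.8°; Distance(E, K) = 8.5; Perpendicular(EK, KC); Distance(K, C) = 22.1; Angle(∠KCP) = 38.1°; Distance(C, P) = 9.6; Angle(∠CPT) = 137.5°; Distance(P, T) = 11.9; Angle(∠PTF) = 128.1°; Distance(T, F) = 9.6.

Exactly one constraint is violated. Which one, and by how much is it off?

Distance(T, F) = 9.6 — off by 8.40.

A = (0.00, 0.00) ✓; AE at 118.5° ✓; |AE| = 19.80 ✓; ∠AEK = 72.80° ✓; |EK| = 8.500 ✓; ∠(EK, KC) = 90.00° ✓; |KC| = 22.10 ✓; ∠KCP = 38.10° ✓; |CP| = 9.600 ✓; ∠CPT = 137.5° ✓; |PT| = 11.90 ✓; ∠PTF = 128.1° ✓; |TF| = 1.200 ✗.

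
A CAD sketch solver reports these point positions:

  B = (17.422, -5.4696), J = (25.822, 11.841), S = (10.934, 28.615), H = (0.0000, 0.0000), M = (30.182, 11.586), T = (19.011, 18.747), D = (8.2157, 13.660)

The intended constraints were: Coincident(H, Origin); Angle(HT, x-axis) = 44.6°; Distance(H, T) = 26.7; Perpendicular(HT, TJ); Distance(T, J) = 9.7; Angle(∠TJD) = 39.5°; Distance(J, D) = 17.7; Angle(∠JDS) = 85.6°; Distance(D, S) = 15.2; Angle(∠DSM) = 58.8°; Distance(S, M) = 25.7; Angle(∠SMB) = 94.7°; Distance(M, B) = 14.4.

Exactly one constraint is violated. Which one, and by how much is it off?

Distance(M, B) = 14.4 — off by 6.90.

H = (0.00, 0.00) ✓; HT at 44.60° ✓; |HT| = 26.70 ✓; ∠(HT, TJ) = 90.00° ✓; |TJ| = 9.700 ✓; ∠TJD = 39.50° ✓; |JD| = 17.70 ✓; ∠JDS = 85.60° ✓; |DS| = 15.20 ✓; ∠DSM = 58.80° ✓; |SM| = 25.70 ✓; ∠SMB = 94.70° ✓; |MB| = 21.30 ✗.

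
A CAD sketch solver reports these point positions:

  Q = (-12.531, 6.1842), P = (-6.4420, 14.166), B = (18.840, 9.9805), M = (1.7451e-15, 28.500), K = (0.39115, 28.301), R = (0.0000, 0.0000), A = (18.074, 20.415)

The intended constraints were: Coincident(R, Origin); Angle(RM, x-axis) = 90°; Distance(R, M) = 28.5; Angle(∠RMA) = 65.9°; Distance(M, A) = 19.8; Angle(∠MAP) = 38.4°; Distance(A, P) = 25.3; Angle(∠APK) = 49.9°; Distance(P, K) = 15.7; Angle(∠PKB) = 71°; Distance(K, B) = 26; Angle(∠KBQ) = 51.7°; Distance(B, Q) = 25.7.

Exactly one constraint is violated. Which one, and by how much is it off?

Distance(B, Q) = 25.7 — off by 5.90.

R = (0.00, 0.00) ✓; RM at 90.00° ✓; |RM| = 28.50 ✓; ∠RMA = 65.90° ✓; |MA| = 19.80 ✓; ∠MAP = 38.40° ✓; |AP| = 25.30 ✓; ∠APK = 49.90° ✓; |PK| = 15.70 ✓; ∠PKB = 71.00° ✓; |KB| = 26.00 ✓; ∠KBQ = 51.70° ✓; |BQ| = 31.60 ✗.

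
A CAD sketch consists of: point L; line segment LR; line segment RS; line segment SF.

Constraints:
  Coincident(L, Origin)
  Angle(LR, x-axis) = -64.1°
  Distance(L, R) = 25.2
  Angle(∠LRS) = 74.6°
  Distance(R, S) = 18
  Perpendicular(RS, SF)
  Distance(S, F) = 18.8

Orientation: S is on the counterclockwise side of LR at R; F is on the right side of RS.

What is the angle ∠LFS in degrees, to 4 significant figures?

14.70°

L is at the origin; LR runs at -64.1° with length 25.2, so R = 25.2·(cos -64.1°, sin -64.1°) = (11.01, -22.67). ∠LRS = 74.6°, so RS runs at -64.1° + (180° − 74.6°) = 41.30° from the x-axis; with |RS| = 18.0, S = R + 18.0·(cos 41.30°, sin 41.30°) = (24.53, -10.79). RS ⟂ SF; with |SF| = 18.8 on the right of RS, F = S + 18.8·(0.6600, -0.7513) = (36.94, -24.91). Then cos ∠LFS = FL·FS / (|FL||FS|), giving 14.70°.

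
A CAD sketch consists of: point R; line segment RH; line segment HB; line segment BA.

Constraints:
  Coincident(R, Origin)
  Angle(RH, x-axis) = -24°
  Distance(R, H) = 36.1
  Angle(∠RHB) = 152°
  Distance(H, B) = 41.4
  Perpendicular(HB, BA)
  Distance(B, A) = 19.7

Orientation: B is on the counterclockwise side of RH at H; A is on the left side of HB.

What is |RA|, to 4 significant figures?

73.33

R is at the origin; RH runs at -24.0° with length 36.1, so H = 36.1·(cos -24.0°, sin -24.0°) = (32.98, -14.68). ∠RHB = 152.0°, so HB runs at -24.0° + (180° − 152.0°) = 4.000° from the x-axis; with |HB| = 41.4, B = H + 41.4·(cos 4.000°, sin 4.000°) = (74.28, -11.80). HB ⟂ BA; with |BA| = 19.7 on the left of HB, A = B + 19.7·(-0.06976, 0.9976) = (72.90, 7.857). Then |RA| = |A − R| = 73.33.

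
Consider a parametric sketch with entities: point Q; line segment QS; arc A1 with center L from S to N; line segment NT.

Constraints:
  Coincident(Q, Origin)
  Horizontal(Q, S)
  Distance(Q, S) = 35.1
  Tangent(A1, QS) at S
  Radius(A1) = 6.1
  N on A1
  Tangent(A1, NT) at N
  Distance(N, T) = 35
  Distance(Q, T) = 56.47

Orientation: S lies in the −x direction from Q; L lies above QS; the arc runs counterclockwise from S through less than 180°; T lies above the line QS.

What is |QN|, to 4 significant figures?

30.20

Checks: ∠(LS, SQ) = 90.00° ✓; |LN| = 6.100 ✓; ∠(LN, NT) = 90.00° ✓; |NT| = 35.00 ✓; |QT| = 56.47 ✓.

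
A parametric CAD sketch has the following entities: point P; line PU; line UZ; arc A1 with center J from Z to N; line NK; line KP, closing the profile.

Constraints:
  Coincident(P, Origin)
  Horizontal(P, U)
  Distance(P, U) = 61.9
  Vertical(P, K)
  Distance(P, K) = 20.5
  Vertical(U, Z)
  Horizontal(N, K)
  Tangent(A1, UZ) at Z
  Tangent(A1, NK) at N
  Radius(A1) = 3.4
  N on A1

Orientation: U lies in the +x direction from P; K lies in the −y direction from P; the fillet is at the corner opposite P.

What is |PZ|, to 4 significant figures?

64.22

The virtual corner opposite P is at (61.90, -20.50). Since A1 is tangent to UZ there, JZ ⟂ UZ and tangency of A1 to NK means the radius JN is perpendicular to NK, with radius 3.4, so the center J sits 3.4 in from both sides at J = (58.50, -17.10). That places the tangent points at Z = (61.90, -17.10) on UZ and N = (58.50, -20.50) on NK. Then |PZ| = |Z − P| = 64.22.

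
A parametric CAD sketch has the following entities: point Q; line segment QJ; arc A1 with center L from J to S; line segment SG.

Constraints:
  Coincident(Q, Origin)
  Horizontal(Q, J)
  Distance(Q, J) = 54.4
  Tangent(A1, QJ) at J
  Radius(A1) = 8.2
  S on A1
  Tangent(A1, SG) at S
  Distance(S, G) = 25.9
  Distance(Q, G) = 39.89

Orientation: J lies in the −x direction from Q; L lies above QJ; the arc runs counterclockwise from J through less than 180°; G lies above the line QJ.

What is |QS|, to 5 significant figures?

48.014

Q is at the origin; QJ is horizontal with |QJ| = 54.4 and J on the −x side, so J = (-54.400, 0.0000). A1 meets QJ tangentially, so LJ is at right angles to QJ, so L = J + (0, 8.2) = (-54.400, 8.2000). Since LS ⟂ SG (tangency), |LG| = √(8.2² + 25.9²) = 27.167 regardless of where S sits on A1. So G lies on both circle(Q, 39.89) and circle(L, 27.167); the above-QJ intersection is G = (-32.087, 23.698). S is the foot of the tangent from G: S = (-47.907, 3.1913).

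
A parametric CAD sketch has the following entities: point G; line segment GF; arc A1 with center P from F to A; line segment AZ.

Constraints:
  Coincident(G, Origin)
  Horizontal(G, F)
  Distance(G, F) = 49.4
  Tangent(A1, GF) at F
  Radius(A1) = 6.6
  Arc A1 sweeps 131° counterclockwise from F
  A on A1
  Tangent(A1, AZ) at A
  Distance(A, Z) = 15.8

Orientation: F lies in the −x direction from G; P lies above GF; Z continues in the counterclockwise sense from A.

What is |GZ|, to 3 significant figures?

59.4

On A1, F sits at bearing -90° from P; a 131° counterclockwise sweep puts A at bearing 41°, so A = P + 6.6·(cos 41°, sin 41°) = (-44.4, 10.9). Since A1 is tangent to AZ there, PA ⟂ AZ, so AZ runs along (−sin 41°, cos 41°); with |AZ| = 15.8, Z = (-54.8, 22.9). Then |GZ| = |Z − G| = 59.4.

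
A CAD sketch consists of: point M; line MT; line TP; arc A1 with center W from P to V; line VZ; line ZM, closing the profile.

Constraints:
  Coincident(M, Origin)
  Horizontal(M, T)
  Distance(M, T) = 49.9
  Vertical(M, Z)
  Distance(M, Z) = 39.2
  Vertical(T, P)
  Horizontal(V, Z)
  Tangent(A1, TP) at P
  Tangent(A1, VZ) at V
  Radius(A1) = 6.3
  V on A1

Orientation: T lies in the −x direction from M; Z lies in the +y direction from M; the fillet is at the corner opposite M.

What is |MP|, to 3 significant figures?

59.8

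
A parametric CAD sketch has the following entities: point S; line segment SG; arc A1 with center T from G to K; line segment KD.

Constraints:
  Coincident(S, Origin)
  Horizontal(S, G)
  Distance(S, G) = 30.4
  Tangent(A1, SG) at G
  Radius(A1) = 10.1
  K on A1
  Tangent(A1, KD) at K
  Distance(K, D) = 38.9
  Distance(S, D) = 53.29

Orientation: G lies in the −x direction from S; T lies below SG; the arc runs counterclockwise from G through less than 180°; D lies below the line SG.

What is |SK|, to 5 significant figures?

42.014

S is at the origin; S and G share the same y with |SG| = 30.4 and G on the −x side, so G = (-30.400, 0.0000). A1 meets SG tangentially, so TG is at right angles to SG, so T = G + (0, -10.1) = (-30.400, -10.100). Since TK ⟂ KD (tangency), |TD| = √(10.1² + 38.9²) = 40.190 regardless of where K sits on A1. So D lies on both circle(S, 53.29) and circle(T, 40.190); the below-SG intersection is D = (-20.705, -49.103). K is the foot of the tangent from D: K = (-39.275, -14.921).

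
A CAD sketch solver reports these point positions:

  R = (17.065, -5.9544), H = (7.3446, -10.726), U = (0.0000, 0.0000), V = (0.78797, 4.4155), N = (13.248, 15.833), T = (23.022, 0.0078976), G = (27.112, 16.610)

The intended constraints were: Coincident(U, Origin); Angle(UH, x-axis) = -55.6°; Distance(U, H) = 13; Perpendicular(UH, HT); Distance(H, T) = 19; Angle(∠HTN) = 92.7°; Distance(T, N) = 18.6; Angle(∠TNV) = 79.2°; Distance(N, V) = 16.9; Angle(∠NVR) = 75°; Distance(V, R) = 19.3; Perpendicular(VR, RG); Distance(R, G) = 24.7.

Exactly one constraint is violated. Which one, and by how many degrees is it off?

Perpendicular(VR, RG) — off by 8.50°.

U = (0.00, 0.00) ✓; UH at -55.60° ✓; |UH| = 13.00 ✓; ∠(UH, HT) = 90.00° ✓; |HT| = 19.00 ✓; ∠HTN = 92.70° ✓; |TN| = 18.60 ✓; ∠TNV = 79.20° ✓; |NV| = 16.90 ✓; ∠NVR = 75.00° ✓; |VR| = 19.30 ✓; ∠(VR, RG) = 98.50° ✗; |RG| = 24.70 ✓.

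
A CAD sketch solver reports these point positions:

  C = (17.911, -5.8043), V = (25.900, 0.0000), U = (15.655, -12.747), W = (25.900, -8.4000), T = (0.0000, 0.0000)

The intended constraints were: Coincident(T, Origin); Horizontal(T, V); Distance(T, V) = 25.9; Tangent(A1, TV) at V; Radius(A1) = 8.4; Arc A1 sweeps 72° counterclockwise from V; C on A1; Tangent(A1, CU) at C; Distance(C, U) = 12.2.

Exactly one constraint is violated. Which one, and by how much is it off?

Distance(C, U) = 12.2 — off by 4.90.

T = (0.00, 0.00) ✓; T.y = 0.00, V.y = 0.00 ✓; |TV| = 25.90 ✓; ∠(WV, VT) = 90.00° ✓; |WV| = 8.400 ✓; bearing(W→C) − bearing(W→V) = 72.00° ✓; |WC| = 8.400 ✓; ∠(WC, CU) = 90.00° ✓; |CU| = 7.300 ✗.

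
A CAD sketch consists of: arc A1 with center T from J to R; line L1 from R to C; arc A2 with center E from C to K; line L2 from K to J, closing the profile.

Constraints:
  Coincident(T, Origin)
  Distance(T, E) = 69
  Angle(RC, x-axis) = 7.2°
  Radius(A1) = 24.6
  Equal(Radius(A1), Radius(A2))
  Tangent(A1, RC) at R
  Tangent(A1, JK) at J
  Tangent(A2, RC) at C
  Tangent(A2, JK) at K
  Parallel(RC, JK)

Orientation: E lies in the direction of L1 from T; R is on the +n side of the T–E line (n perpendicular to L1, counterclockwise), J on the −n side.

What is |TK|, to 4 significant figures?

73.25

Tangency of A1 to both parallel lines with radius 24.6 puts R and J at T ± 24.6·n: R = (-3.083, 24.41), J = (3.083, -24.41). Equal radii place C and K the same way about E: C = E + 24.6·n = (65.37, 33.05), K = E − 24.6·n = (71.54, -15.76). Then |TK| = |K − T| = 73.25.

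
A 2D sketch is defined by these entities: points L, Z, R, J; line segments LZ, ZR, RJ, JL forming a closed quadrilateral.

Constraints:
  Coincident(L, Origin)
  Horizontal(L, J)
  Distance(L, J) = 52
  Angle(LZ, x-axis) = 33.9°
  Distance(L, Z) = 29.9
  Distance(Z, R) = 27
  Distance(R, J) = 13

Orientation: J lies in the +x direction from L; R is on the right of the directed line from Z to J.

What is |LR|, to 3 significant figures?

40.6

Checks: |ZR| = 27.00 ✓; |RJ| = 13.00 ✓.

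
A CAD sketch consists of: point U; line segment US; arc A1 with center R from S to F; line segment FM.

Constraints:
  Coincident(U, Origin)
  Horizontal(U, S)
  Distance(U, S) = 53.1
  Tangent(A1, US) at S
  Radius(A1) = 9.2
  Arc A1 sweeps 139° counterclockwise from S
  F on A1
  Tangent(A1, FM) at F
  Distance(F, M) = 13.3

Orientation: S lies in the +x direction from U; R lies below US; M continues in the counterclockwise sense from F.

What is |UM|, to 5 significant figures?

62.282

U is at the origin; U and S share the same y with |US| = 53.1 and S on the +x side, so S = (53.100, 0.0000). Since A1 is tangent to US there, RS ⟂ US, so R = S + (0, -9.2) = (53.100, -9.2000). On A1, S sits at bearing 90° from R; a 139° counterclockwise sweep puts F at bearing 229°, so F = R + 9.2·(cos 229°, sin 229°) = (47.064, -16.143). The tangent condition forces RF to be normal to FM, so FM runs along (−sin 229°, cos 229°); with |FM| = 13.3, M = (57.102, -24.869). Then |UM| = |M − U| = 62.282.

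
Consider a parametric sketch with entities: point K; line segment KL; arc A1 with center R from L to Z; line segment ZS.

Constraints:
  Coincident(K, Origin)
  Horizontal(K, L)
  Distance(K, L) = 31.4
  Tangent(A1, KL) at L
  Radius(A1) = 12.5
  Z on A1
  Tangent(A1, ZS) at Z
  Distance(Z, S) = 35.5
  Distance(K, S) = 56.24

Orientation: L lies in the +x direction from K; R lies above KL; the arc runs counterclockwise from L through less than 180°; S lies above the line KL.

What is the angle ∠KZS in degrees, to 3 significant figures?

85.9°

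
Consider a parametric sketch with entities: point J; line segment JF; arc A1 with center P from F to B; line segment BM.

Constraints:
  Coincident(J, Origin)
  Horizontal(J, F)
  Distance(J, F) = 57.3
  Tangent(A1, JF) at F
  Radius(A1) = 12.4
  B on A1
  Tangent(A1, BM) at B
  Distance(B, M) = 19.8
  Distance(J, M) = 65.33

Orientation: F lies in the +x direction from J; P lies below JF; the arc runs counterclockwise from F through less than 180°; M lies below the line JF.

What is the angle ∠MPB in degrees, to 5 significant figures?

57.943°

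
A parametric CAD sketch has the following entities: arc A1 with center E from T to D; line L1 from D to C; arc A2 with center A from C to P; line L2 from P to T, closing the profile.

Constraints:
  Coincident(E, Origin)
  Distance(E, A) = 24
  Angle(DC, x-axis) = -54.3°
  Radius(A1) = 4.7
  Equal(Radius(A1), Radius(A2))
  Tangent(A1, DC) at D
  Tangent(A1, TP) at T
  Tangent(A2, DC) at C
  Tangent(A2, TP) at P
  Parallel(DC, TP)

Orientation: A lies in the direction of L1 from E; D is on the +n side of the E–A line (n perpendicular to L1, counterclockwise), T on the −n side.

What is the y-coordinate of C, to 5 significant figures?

-16.747

The slot axis is L1's direction at -54.3°, so u = (cos -54.3°, sin -54.3°) = (0.58354, -0.81208) and n = (−sin -54.3°, cos -54.3°) = (0.81208, 0.58354). E is at the origin and A lies 24.0 along u from E, so A = 24.0·u = (14.005, -19.490). Tangency of A1 to both parallel lines with radius 4.7 puts D and T at E ± 4.7·n: D = (3.8168, 2.7426), T = (-3.8168, -2.7426). Equal radii place C and P the same way about A: C = A + 4.7·n = (17.822, -16.747), P = A − 4.7·n = (10.188, -22.233). So C.y = -16.747.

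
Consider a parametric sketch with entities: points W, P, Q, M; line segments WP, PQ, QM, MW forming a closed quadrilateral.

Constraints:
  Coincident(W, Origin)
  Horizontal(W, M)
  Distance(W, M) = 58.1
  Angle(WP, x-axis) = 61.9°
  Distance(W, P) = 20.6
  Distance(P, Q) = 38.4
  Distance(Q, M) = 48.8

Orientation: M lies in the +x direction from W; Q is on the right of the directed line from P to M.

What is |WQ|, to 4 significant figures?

24.21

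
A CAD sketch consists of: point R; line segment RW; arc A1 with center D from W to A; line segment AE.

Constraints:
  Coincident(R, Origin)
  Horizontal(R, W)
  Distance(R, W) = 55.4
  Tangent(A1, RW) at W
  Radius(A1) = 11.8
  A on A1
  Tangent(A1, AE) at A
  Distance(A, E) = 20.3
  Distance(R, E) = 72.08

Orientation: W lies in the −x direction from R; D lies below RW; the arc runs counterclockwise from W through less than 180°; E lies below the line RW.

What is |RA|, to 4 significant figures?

68.43

Checks: ∠(DW, WR) = 90.00° ✓; |DW| = 11.80 ✓; |DA| = 11.80 ✓; ∠(DA, AE) = 90.00° ✓; |AE| = 20.30 ✓; |RE| = 72.08 ✓.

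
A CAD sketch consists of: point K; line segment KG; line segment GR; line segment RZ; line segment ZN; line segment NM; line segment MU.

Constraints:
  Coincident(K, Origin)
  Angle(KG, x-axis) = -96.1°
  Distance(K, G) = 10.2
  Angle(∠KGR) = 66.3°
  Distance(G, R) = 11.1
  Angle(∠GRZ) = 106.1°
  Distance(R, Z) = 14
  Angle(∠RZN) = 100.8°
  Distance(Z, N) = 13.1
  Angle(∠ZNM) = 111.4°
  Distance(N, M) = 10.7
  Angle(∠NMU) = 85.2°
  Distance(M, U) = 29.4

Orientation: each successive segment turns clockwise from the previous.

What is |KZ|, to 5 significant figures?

11.633

K is at the origin; KG runs at -96.1° with length 10.2, so G = (-1.0839, -10.142). ∠KGR = 66.3° gives GR at 150.20° from the x-axis; with |GR| = 11.1, R = (-10.716, -4.6258). ∠GRZ = 106.1° gives RZ at 76.300° from the x-axis; with |RZ| = 14.0, Z = (-7.4004, 8.9759). Then |KZ| = |Z − K| = 11.633.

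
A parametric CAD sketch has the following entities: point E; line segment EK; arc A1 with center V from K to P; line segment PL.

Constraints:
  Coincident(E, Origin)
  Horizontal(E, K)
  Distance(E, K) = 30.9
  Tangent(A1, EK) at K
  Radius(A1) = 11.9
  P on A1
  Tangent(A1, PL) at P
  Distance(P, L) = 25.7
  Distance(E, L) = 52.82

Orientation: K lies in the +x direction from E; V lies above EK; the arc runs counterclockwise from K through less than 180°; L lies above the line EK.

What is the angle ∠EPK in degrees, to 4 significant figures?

33.64°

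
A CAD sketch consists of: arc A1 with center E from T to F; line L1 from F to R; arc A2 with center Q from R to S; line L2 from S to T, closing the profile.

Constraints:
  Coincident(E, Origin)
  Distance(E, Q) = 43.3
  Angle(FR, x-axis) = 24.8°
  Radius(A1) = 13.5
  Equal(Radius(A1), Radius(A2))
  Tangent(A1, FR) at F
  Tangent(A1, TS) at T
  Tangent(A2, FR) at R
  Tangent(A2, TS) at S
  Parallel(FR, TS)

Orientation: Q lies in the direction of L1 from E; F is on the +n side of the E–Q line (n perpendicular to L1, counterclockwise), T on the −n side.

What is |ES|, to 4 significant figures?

45.36

Tangency of A1 to both parallel lines with radius 13.5 puts F and T at E ± 13.5·n: F = (-5.663, 12.25), T = (5.663, -12.25). Equal radii place R and S the same way about Q: R = Q + 13.5·n = (33.64, 30.42), S = Q − 13.5·n = (44.97, 5.907). Then |ES| = |S − E| = 45.36.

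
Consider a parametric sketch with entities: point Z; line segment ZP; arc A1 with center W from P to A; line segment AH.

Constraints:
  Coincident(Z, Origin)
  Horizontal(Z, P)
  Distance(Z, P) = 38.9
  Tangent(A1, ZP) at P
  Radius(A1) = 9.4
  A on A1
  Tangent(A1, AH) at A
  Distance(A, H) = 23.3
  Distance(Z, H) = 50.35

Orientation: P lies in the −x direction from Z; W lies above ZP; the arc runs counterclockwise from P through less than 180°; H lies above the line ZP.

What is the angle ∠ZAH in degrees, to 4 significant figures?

129.1°

Checks: Z.y = 0.00, P.y = 0.00 ✓; ∠(WP, PZ) = 90.00° ✓; |WP| = 9.400 ✓; |WA| = 9.400 ✓; ∠(WA, AH) = 90.00° ✓; |AH| = 23.30 ✓; |ZH| = 50.35 ✓.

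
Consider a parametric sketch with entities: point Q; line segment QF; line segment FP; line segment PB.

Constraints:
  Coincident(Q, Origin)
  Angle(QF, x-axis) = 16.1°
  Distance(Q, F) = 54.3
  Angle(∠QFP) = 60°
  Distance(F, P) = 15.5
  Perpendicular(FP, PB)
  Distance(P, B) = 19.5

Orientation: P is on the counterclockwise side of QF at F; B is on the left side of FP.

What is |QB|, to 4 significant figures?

29.89

Q is at the origin; QF runs at 16.1° with length 54.3, so F = 54.3·(cos 16.1°, sin 16.1°) = (52.17, 15.06). ∠QFP = 60.0°, so FP runs at 16.1° + (180° − 60.0°) = 136.1° from the x-axis; with |FP| = 15.5, P = F + 15.5·(cos 136.1°, sin 136.1°) = (41.00, 25.81). FP is perpendicular to PB; with |PB| = 19.5 on the left of FP, B = P + 19.5·(-0.6934, -0.7206) = (27.48, 11.76). Then |QB| = |B − Q| = 29.89.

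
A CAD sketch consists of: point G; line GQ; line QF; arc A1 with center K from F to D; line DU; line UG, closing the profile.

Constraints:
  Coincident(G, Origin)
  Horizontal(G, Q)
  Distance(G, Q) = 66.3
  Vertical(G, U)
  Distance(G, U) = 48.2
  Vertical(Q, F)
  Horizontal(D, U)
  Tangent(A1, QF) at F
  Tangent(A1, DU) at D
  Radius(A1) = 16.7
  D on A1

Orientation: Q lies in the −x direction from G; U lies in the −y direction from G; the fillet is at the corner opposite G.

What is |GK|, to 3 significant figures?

58.8

G is at the origin; GQ is horizontal with |GQ| = 66.3 and Q on the −x side, so Q = (-66.3, 0.00). GU is vertical with |GU| = 48.2 and U on the −y side, so U = (0.00, -48.2). The virtual corner opposite G is at (-66.3, -48.2). Since A1 is tangent to QF there, KF ⟂ QF and A1 meets DU tangentially, so KD is at right angles to DU, with radius 16.7, so the center K sits 16.7 in from both sides at K = (-49.6, -31.5). Then |GK| = |K − G| = 58.8.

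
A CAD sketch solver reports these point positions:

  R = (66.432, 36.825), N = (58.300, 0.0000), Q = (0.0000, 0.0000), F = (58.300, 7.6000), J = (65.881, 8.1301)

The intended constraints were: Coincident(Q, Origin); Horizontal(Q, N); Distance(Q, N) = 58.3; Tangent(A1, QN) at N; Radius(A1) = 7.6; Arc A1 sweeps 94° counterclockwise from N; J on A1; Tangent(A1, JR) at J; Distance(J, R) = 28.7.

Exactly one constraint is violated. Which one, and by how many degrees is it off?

Tangent(A1, JR) at J — off by 5.10°.

Q = (0.00, 0.00) ✓; Q.y = 0.00, N.y = 0.00 ✓; |QN| = 58.30 ✓; ∠(FN, NQ) = 90.00° ✓; |FN| = 7.600 ✓; bearing(F→J) − bearing(F→N) = 94.00° ✓; |FJ| = 7.600 ✓; ∠(FJ, JR) = 95.10° ✗; |JR| = 28.70 ✓.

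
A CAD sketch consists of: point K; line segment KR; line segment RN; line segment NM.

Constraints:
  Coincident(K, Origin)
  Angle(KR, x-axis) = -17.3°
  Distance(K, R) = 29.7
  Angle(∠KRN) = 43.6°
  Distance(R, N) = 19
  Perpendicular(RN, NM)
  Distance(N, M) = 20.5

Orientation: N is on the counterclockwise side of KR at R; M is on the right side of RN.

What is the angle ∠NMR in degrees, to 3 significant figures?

42.8°

∠KRN = 43.6°, so RN runs at -17.3° + (180° − 43.6°) = 119° from the x-axis; with |RN| = 19.0, N = R + 19.0·(cos 119°, sin 119°) = (19.1, 7.77). The perpendicularity gives NM at right angles to RN; with |NM| = 20.5 on the right of RN, M = N + 20.5·(0.874, 0.486) = (37.0, 17.7). Then cos ∠NMR = MN·MR / (|MN||MR|), giving 42.8°.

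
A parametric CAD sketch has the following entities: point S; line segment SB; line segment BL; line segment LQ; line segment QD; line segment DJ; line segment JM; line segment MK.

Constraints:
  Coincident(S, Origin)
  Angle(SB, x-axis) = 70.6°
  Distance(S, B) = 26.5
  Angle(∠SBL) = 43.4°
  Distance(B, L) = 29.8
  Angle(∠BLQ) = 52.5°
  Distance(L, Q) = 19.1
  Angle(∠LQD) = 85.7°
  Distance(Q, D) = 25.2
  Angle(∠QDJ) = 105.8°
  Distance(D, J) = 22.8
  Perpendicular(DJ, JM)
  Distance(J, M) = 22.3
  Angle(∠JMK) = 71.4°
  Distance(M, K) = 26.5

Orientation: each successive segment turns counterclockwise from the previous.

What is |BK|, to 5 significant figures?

12.624

S is at the origin; SB runs at 70.6° with length 26.5, so B = (8.8023, 24.995). ∠SBL = 43.4° gives BL at -152.80° from the x-axis; with |BL| = 29.8, L = (-17.702, 11.374). ∠BLQ = 52.5° gives LQ at -25.300° from the x-axis; with |LQ| = 19.1, Q = (-0.43436, 3.2113). ∠LQD = 85.7° gives QD at 69.000° from the x-axis; with |QD| = 25.2, D = (8.5965, 26.738). ∠QDJ = 105.8° gives DJ at 143.20° from the x-axis; with |DJ| = 22.8, J = (-9.6602, 40.395). The perpendicularity gives JM at right angles to DJ, so JM runs at -126.80°; with |JM| = 22.3, M = (-23.018, 22.539). ∠JMK = 71.4° gives MK at -18.200° from the x-axis; with |MK| = 26.5, K = (2.1559, 14.262). Then |BK| = |K − B| = 12.624.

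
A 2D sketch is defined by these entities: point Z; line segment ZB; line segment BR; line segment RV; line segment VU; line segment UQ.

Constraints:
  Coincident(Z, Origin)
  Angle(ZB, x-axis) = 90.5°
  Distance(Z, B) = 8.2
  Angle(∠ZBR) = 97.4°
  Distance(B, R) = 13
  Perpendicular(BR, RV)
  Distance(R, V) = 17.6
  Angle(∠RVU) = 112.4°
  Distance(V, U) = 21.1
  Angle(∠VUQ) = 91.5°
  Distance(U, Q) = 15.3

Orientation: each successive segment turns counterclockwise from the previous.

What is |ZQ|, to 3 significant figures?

12.2

Z is at the origin; ZB runs at 90.5° with length 8.2, so B = (-0.0716, 8.20). ∠ZBR = 97.4° gives BR at 173° from the x-axis; with |BR| = 13.0, R = (-13.0, 9.76). The perpendicularity gives RV at right angles to BR, so RV runs at -96.9°; with |RV| = 17.6, V = (-15.1, -7.71). ∠RVU = 112.4° gives VU at -29.3° from the x-axis; with |VU| = 21.1, U = (3.31, -18.0). ∠VUQ = 91.5° gives UQ at 59.2° from the x-axis; with |UQ| = 15.3, Q = (11.1, -4.89). Then |ZQ| = |Q − Z| = 12.2.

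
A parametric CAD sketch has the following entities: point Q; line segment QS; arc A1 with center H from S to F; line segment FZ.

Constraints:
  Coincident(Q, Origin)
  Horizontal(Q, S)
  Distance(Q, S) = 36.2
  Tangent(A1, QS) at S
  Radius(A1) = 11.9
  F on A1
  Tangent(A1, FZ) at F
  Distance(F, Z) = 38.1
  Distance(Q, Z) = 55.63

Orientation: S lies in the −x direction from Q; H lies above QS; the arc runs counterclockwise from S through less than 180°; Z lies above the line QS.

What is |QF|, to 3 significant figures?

27.1

Q is at the origin; Q and S share the same y with |QS| = 36.2 and S on the −x side, so S = (-36.2, 0.00). Tangency of A1 to QS means the radius HS is perpendicular to QS, so H = S + (0, 11.9) = (-36.2, 11.9). Since HF ⟂ FZ (tangency), |HZ| = √(11.9² + 38.1²) = 39.9 regardless of where F sits on A1. So Z lies on both circle(Q, 55.63) and circle(H, 39.9); the above-QS intersection is Z = (-24.4, 50.0). F is the foot of the tangent from Z: F = (-24.3, 11.9).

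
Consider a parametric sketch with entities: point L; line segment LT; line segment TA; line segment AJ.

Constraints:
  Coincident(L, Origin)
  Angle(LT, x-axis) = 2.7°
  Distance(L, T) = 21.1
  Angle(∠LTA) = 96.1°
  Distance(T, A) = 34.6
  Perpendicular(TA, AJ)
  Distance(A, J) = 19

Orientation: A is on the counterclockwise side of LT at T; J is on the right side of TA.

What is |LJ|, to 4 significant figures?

54.37

L is at the origin; LT runs at 2.7° with length 21.1, so T = 21.1·(cos 2.7°, sin 2.7°) = (21.08, 0.9939). ∠LTA = 96.1°, so TA runs at 2.7° + (180° − 96.1°) = 86.60° from the x-axis; with |TA| = 34.6, A = T + 34.6·(cos 86.60°, sin 86.60°) = (23.13, 35.53). The perpendicularity gives AJ at right angles to TA; with |AJ| = 19.0 on the right of TA, J = A + 19.0·(0.9982, -0.05931) = (42.10, 34.41). Then |LJ| = |J − L| = 54.37.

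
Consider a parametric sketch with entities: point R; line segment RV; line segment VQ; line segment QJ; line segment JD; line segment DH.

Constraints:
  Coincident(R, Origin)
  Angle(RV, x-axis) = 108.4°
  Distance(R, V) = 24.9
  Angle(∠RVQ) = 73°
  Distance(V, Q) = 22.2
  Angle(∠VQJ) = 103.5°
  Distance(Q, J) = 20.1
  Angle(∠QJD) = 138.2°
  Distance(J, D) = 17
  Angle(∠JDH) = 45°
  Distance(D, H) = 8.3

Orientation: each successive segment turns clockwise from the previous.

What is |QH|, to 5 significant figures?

27.179

∠QJD = 138.2° gives JD at -116.90° from the x-axis; with |JD| = 17.0, D = (11.811, -10.415). ∠JDH = 45.0° gives DH at 108.10° from the x-axis; with |DH| = 8.3, H = (9.2321, -2.5260). Then |QH| = |H − Q| = 27.179.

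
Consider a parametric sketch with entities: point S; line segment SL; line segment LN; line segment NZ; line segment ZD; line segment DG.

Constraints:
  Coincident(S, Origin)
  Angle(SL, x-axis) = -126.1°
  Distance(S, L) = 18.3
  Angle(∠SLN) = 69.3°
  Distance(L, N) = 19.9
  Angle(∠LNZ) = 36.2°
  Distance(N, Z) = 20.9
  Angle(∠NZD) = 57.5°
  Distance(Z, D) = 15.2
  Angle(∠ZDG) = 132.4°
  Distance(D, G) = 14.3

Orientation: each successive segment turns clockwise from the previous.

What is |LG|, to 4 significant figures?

17.77

S is at the origin; SL runs at -126.1° with length 18.3, so L = (-10.78, -14.79). ∠SLN = 69.3° gives LN at 123.2° from the x-axis; with |LN| = 19.9, N = (-21.68, 1.865). ∠LNZ = 36.2° gives NZ at -20.60° from the x-axis; with |NZ| = 20.9, Z = (-2.115, -5.488). ∠NZD = 57.5° gives ZD at -143.1° from the x-axis; with |ZD| = 15.2, D = (-14.27, -14.61). ∠ZDG = 132.4° gives DG at 169.3° from the x-axis; with |DG| = 14.3, G = (-28.32, -11.96). Then |LG| = |G − L| = 17.77.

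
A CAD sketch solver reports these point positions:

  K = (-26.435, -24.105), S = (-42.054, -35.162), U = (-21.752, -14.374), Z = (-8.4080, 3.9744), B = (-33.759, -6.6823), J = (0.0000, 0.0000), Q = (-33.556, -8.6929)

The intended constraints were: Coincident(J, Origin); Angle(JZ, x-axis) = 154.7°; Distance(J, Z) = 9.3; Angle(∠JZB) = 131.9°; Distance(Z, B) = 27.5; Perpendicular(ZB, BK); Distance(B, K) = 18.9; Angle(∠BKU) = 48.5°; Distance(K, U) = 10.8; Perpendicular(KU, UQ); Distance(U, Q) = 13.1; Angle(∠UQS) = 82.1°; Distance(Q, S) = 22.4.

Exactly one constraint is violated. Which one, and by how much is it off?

Distance(Q, S) = 22.4 — off by 5.40.

J = (0.00, 0.00) ✓; JZ at 154.7° ✓; |JZ| = 9.300 ✓; ∠JZB = 131.9° ✓; |ZB| = 27.50 ✓; ∠(ZB, BK) = 90.00° ✓; |BK| = 18.90 ✓; ∠BKU = 48.50° ✓; |KU| = 10.80 ✓; ∠(KU, UQ) = 90.00° ✓; |UQ| = 13.10 ✓; ∠UQS = 82.10° ✓; |QS| = 27.80 ✗.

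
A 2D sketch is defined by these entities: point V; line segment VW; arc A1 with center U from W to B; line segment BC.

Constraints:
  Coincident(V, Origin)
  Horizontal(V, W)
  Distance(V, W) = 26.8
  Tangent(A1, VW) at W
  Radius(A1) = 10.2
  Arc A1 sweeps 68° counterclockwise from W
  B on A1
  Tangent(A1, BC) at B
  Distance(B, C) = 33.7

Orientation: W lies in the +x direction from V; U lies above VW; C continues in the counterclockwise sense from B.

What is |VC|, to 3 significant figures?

61.7

V is at the origin; V and W share the same y with |VW| = 26.8 and W on the +x side, so W = (26.8, 0.00). Tangency of A1 to VW means the radius UW is perpendicular to VW, so U = W + (0, 10.2) = (26.8, 10.2). On A1, W sits at bearing -90° from U; a 68° counterclockwise sweep puts B at bearing -22°, so B = U + 10.2·(cos -22°, sin -22°) = (36.3, 6.38). The tangent condition forces UB to be normal to BC, so BC runs along (−sin -22°, cos -22°); with |BC| = 33.7, C = (48.9, 37.6). Then |VC| = |C − V| = 61.7.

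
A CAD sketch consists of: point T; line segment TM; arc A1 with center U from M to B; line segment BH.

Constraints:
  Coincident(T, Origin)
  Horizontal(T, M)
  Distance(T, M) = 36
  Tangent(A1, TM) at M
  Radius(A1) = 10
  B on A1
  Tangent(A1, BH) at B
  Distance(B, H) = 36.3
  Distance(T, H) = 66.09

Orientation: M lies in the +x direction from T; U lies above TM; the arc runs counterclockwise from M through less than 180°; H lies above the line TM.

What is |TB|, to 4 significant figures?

46.97

Checks: T.y = 0.00, M.y = 0.00 ✓; |UB| = 10.00 ✓; ∠(UB, BH) = 90.00° ✓; |BH| = 36.30 ✓; |TH| = 66.09 ✓.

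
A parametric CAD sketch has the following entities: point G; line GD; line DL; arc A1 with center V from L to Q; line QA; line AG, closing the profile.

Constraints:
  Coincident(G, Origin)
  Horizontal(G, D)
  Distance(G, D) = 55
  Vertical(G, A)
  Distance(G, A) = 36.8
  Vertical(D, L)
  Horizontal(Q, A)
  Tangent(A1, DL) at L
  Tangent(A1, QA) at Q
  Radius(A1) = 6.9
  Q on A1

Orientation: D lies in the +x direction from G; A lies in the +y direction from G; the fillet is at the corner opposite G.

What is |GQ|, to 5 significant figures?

60.563

G is at the origin; G and D share the same y with |GD| = 55.0 and D on the +x side, so D = (55.000, 0.0000). G and A share the same x with |GA| = 36.8 and A on the +y side, so A = (0.0000, 36.800). The virtual corner opposite G is at (55.000, 36.800). A1 meets DL tangentially, so VL is at right angles to DL and tangency of A1 to QA means the radius VQ is perpendicular to QA, with radius 6.9, so the center V sits 6.9 in from both sides at V = (48.100, 29.900). That places the tangent points at L = (55.000, 29.900) on DL and Q = (48.100, 36.800) on QA. Then |GQ| = |Q − G| = 60.563.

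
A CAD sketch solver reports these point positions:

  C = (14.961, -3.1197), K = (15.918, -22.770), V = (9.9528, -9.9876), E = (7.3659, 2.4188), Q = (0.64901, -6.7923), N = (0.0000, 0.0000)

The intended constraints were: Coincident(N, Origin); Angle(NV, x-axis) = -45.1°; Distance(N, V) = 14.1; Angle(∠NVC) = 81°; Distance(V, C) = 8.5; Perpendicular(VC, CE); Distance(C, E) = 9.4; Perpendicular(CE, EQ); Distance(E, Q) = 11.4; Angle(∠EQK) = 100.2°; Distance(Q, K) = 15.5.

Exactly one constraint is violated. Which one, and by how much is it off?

Distance(Q, K) = 15.5 — off by 6.60.

N = (0.00, 0.00) ✓; NV at -45.10° ✓; |NV| = 14.10 ✓; ∠NVC = 81.00° ✓; |VC| = 8.500 ✓; ∠(VC, CE) = 90.00° ✓; |CE| = 9.400 ✓; ∠(CE, EQ) = 90.00° ✓; |EQ| = 11.40 ✓; ∠EQK = 100.2° ✓; |QK| = 22.10 ✗.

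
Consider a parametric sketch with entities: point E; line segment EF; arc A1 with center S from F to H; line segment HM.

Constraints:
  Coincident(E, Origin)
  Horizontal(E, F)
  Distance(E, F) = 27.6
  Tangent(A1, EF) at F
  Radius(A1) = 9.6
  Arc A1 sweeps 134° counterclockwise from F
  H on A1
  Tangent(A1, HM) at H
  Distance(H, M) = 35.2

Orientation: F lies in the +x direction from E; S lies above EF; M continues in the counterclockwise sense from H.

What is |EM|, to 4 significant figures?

42.79

On A1, F sits at bearing -90° from S; a 134° counterclockwise sweep puts H at bearing 44°, so H = S + 9.6·(cos 44°, sin 44°) = (34.51, 16.27). The tangent condition forces SH to be normal to HM, so HM runs along (−sin 44°, cos 44°); with |HM| = 35.2, M = (10.05, 41.59). Then |EM| = |M − E| = 42.79.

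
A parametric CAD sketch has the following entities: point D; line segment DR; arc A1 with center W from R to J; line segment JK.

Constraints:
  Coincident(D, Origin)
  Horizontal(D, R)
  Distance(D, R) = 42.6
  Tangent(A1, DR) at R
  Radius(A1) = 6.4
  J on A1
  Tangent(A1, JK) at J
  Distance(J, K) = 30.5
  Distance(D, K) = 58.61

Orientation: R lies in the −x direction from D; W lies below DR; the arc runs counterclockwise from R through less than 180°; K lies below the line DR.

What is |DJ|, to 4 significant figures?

49.48

Checks: |WJ| = 6.400 ✓; ∠(WJ, JK) = 90.00° ✓; |JK| = 30.50 ✓; |DK| = 58.61 ✓.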